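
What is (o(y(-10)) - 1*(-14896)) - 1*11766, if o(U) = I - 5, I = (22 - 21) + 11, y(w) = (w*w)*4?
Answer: 3137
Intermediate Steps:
y(w) = 4*w² (y(w) = w²*4 = 4*w²)
I = 12 (I = 1 + 11 = 12)
o(U) = 7 (o(U) = 12 - 5 = 7)
(o(y(-10)) - 1*(-14896)) - 1*11766 = (7 - 1*(-14896)) - 1*11766 = (7 + 14896) - 11766 = 14903 - 11766 = 3137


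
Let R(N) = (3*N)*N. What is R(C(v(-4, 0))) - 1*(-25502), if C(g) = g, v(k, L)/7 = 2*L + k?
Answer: 27854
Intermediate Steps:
v(k, L) = 7*k + 14*L (v(k, L) = 7*(2*L + k) = 7*(k + 2*L) = 7*k + 14*L)
R(N) = 3*N**2
R(C(v(-4, 0))) - 1*(-25502) = 3*(7*(-4) + 14*0)**2 - 1*(-25502) = 3*(-28 + 0)**2 + 25502 = 3*(-28)**2 + 25502 = 3*784 + 25502 = 2352 + 25502 = 27854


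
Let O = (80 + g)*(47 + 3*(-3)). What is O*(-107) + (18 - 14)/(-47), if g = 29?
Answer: -20830122/47 ≈ -4.4319e+5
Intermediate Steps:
O = 4142 (O = (80 + 29)*(47 + 3*(-3)) = 109*(47 - 9) = 109*38 = 4142)
O*(-107) + (18 - 14)/(-47) = 4142*(-107) + (18 - 14)/(-47) = -443194 + 4*(-1/47) = -443194 - 4/47 = -20830122/47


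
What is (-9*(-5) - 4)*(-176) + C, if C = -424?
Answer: -7640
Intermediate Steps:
(-9*(-5) - 4)*(-176) + C = (-9*(-5) - 4)*(-176) - 424 = (45 - 4)*(-176) - 424 = 41*(-176) - 424 = -7216 - 424 = -7640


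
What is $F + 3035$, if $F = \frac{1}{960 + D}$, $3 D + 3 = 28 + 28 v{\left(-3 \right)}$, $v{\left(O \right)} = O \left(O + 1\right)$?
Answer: $\frac{9326558}{3073} \approx 3035.0$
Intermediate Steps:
$v{\left(O \right)} = O \left(1 + O\right)$
$D = \frac{193}{3}$ ($D = -1 + \frac{28 + 28 \left(- 3 \left(1 - 3\right)\right)}{3} = -1 + \frac{28 + 28 \left(\left(-3\right) \left(-2\right)\right)}{3} = -1 + \frac{28 + 28 \cdot 6}{3} = -1 + \frac{28 + 168}{3} = -1 + \frac{1}{3} \cdot 196 = -1 + \frac{196}{3} = \frac{193}{3} \approx 64.333$)
$F = \frac{3}{3073}$ ($F = \frac{1}{960 + \frac{193}{3}} = \frac{1}{\frac{3073}{3}} = \frac{3}{3073} \approx 0.00097624$)
$F + 3035 = \frac{3}{3073} + 3035 = \frac{9326558}{3073}$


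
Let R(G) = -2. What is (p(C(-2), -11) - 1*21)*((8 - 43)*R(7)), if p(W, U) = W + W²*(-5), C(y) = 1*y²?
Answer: -6790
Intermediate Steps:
C(y) = y²
p(W, U) = W - 5*W²
(p(C(-2), -11) - 1*21)*((8 - 43)*R(7)) = ((-2)²*(1 - 5*(-2)²) - 1*21)*((8 - 43)*(-2)) = (4*(1 - 5*4) - 21)*(-35*(-2)) = (4*(1 - 20) - 21)*70 = (4*(-19) - 21)*70 = (-76 - 21)*70 = -97*70 = -6790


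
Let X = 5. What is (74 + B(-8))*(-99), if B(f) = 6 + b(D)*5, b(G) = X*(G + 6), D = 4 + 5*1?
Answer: -45045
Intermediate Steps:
D = 9 (D = 4 + 5 = 9)
b(G) = 30 + 5*G (b(G) = 5*(G + 6) = 5*(6 + G) = 30 + 5*G)
B(f) = 381 (B(f) = 6 + (30 + 5*9)*5 = 6 + (30 + 45)*5 = 6 + 75*5 = 6 + 375 = 381)
(74 + B(-8))*(-99) = (74 + 381)*(-99) = 455*(-99) = -45045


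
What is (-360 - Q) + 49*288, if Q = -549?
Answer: 14301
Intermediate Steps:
(-360 - Q) + 49*288 = (-360 - 1*(-549)) + 49*288 = (-360 + 549) + 14112 = 189 + 14112 = 14301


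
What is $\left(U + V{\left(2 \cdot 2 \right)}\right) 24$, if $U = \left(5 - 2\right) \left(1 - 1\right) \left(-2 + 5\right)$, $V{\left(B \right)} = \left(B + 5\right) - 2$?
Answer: $168$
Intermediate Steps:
$V{\left(B \right)} = 3 + B$ ($V{\left(B \right)} = \left(5 + B\right) - 2 = 3 + B$)
$U = 0$ ($U = 3 \cdot 0 \cdot 3 = 3 \cdot 0 = 0$)
$\left(U + V{\left(2 \cdot 2 \right)}\right) 24 = \left(0 + \left(3 + 2 \cdot 2\right)\right) 24 = \left(0 + \left(3 + 4\right)\right) 24 = \left(0 + 7\right) 24 = 7 \cdot 24 = 168$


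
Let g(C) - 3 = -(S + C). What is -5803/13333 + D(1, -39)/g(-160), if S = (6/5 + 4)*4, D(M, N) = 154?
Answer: 6140477/9479763 ≈ 0.64775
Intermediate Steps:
S = 104/5 (S = (6*(⅕) + 4)*4 = (6/5 + 4)*4 = (26/5)*4 = 104/5 ≈ 20.800)
g(C) = -89/5 - C (g(C) = 3 - (104/5 + C) = 3 + (-104/5 - C) = -89/5 - C)
-5803/13333 + D(1, -39)/g(-160) = -5803/13333 + 154/(-89/5 - 1*(-160)) = -5803*1/13333 + 154/(-89/5 + 160) = -5803/13333 + 154/(711/5) = -5803/13333 + 154*(5/711) = -5803/13333 + 770/711 = 6140477/9479763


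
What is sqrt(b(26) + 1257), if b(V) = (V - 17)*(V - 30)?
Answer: sqrt(1221) ≈ 34.943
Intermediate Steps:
b(V) = (-30 + V)*(-17 + V) (b(V) = (-17 + V)*(-30 + V) = (-30 + V)*(-17 + V))
sqrt(b(26) + 1257) = sqrt((510 + 26**2 - 47*26) + 1257) = sqrt((510 + 676 - 1222) + 1257) = sqrt(-36 + 1257) = sqrt(1221)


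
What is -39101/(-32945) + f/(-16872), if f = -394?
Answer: 336346201/277924020 ≈ 1.2102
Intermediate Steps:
-39101/(-32945) + f/(-16872) = -39101/(-32945) - 394/(-16872) = -39101*(-1/32945) - 394*(-1/16872) = 39101/32945 + 197/8436 = 336346201/277924020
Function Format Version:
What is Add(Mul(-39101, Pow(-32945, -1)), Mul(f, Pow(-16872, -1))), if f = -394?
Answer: Rational(336346201, 277924020) ≈ 1.2102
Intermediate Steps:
Add(Mul(-39101, Pow(-32945, -1)), Mul(f, Pow(-16872, -1))) = Add(Mul(-39101, Pow(-32945, -1)), Mul(-394, Pow(-16872, -1))) = Add(Mul(-39101, Rational(-1, 32945)), Mul(-394, Rational(-1, 16872))) = Add(Rational(39101, 32945), Rational(197, 8436)) = Rational(336346201, 277924020)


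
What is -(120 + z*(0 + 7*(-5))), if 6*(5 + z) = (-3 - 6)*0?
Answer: -295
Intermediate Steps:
z = -5 (z = -5 + ((-3 - 6)*0)/6 = -5 + (-9*0)/6 = -5 + (1/6)*0 = -5 + 0 = -5)
-(120 + z*(0 + 7*(-5))) = -(120 - 5*(0 + 7*(-5))) = -(120 - 5*(0 - 35)) = -(120 - 5*(-35)) = -(120 + 175) = -1*295 = -295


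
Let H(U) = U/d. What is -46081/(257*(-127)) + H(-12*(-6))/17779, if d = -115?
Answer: 94214171377/66733209815 ≈ 1.4118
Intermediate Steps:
H(U) = -U/115 (H(U) = U/(-115) = U*(-1/115) = -U/115)
-46081/(257*(-127)) + H(-12*(-6))/17779 = -46081/(257*(-127)) - (-12)*(-6)/115/17779 = -46081/(-32639) - 1/115*72*(1/17779) = -46081*(-1/32639) - 72/115*1/17779 = 46081/32639 - 72/2044585 = 94214171377/66733209815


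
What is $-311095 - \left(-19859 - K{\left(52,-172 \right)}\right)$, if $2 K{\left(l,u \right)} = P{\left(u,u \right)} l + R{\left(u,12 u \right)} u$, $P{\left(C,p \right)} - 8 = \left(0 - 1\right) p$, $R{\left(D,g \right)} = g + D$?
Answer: $-94260$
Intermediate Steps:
$R{\left(D,g \right)} = D + g$
$P{\left(C,p \right)} = 8 - p$ ($P{\left(C,p \right)} = 8 + \left(0 - 1\right) p = 8 - p$)
$K{\left(l,u \right)} = \frac{13 u^{2}}{2} + \frac{l \left(8 - u\right)}{2}$ ($K{\left(l,u \right)} = \frac{\left(8 - u\right) l + \left(u + 12 u\right) u}{2} = \frac{l \left(8 - u\right) + 13 u u}{2} = \frac{l \left(8 - u\right) + 13 u^{2}}{2} = \frac{13 u^{2} + l \left(8 - u\right)}{2} = \frac{13 u^{2}}{2} + \frac{l \left(8 - u\right)}{2}$)
$-311095 - \left(-19859 - K{\left(52,-172 \right)}\right) = -311095 + \left(\left(\left(\frac{13 \left(-172\right)^{2}}{2} - 26 \left(-8 - 172\right)\right) + \left(57259 - -51599\right)\right) - 88999\right) = -311095 + \left(\left(\left(\frac{13}{2} \cdot 29584 - 26 \left(-180\right)\right) + \left(57259 + 51599\right)\right) - 88999\right) = -311095 + \left(\left(\left(192296 + 4680\right) + 108858\right) - 88999\right) = -311095 + \left(\left(196976 + 108858\right) - 88999\right) = -311095 + \left(305834 - 88999\right) = -311095 + 216835 = -94260$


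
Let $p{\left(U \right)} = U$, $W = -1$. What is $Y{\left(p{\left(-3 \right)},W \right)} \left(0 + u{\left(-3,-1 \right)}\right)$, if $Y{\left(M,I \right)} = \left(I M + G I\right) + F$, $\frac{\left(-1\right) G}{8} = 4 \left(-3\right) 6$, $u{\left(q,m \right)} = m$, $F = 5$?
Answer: $568$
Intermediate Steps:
$G = 576$ ($G = - 8 \cdot 4 \left(-3\right) 6 = - 8 \left(\left(-12\right) 6\right) = \left(-8\right) \left(-72\right) = 576$)
$Y{\left(M,I \right)} = 5 + 576 I + I M$ ($Y{\left(M,I \right)} = \left(I M + 576 I\right) + 5 = \left(576 I + I M\right) + 5 = 5 + 576 I + I M$)
$Y{\left(p{\left(-3 \right)},W \right)} \left(0 + u{\left(-3,-1 \right)}\right) = \left(5 + 576 \left(-1\right) - -3\right) \left(0 - 1\right) = \left(5 - 576 + 3\right) \left(-1\right) = \left(-568\right) \left(-1\right) = 568$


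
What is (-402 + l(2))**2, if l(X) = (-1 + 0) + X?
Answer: 160801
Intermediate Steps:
l(X) = -1 + X
(-402 + l(2))**2 = (-402 + (-1 + 2))**2 = (-402 + 1)**2 = (-401)**2 = 160801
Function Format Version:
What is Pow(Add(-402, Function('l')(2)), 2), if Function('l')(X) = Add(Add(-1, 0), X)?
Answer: 160801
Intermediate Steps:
Function('l')(X) = Add(-1, X)
Pow(Add(-402, Function('l')(2)), 2) = Pow(Add(-402, Add(-1, 2)), 2) = Pow(Add(-402, 1), 2) = Pow(-401, 2) = 160801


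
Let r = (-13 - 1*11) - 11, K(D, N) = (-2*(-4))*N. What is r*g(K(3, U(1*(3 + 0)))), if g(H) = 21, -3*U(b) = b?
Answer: -735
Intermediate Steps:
U(b) = -b/3
K(D, N) = 8*N
r = -35 (r = (-13 - 11) - 11 = -24 - 11 = -35)
r*g(K(3, U(1*(3 + 0)))) = -35*21 = -735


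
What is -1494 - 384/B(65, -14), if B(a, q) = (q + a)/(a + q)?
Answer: -1878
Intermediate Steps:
B(a, q) = 1 (B(a, q) = (a + q)/(a + q) = 1)
-1494 - 384/B(65, -14) = -1494 - 384/1 = -1494 - 384 = -1878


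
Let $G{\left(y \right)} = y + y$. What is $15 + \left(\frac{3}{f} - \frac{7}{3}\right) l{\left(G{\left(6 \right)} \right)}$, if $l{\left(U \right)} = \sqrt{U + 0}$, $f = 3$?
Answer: $15 - \frac{8 \sqrt{3}}{3} \approx 10.381$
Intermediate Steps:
$G{\left(y \right)} = 2 y$
$l{\left(U \right)} = \sqrt{U}$
$15 + \left(\frac{3}{f} - \frac{7}{3}\right) l{\left(G{\left(6 \right)} \right)} = 15 + \left(\frac{3}{3} - \frac{7}{3}\right) \sqrt{2 \cdot 6} = 15 + \left(3 \cdot \frac{1}{3} - \frac{7}{3}\right) \sqrt{12} = 15 + \left(1 - \frac{7}{3}\right) 2 \sqrt{3} = 15 - \frac{4 \cdot 2 \sqrt{3}}{3} = 15 - \frac{8 \sqrt{3}}{3}$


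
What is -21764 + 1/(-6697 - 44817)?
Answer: -1121150697/51514 ≈ -21764.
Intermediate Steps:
-21764 + 1/(-6697 - 44817) = -21764 + 1/(-51514) = -21764 - 1/51514 = -1121150697/51514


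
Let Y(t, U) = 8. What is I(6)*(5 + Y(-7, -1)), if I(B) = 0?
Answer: 0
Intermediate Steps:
I(6)*(5 + Y(-7, -1)) = 0*(5 + 8) = 0*13 = 0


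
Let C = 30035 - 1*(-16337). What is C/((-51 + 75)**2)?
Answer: 11593/144 ≈ 80.507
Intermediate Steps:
C = 46372 (C = 30035 + 16337 = 46372)
C/((-51 + 75)**2) = 46372/((-51 + 75)**2) = 46372/(24**2) = 46372/576 = 46372*(1/576) = 11593/144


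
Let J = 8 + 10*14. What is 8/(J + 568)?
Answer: 2/179 ≈ 0.011173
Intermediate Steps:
J = 148 (J = 8 + 140 = 148)
8/(J + 568) = 8/(148 + 568) = 8/716 = 8*(1/716) = 2/179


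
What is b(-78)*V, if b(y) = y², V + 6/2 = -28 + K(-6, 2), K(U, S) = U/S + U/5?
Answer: -1070784/5 ≈ -2.1416e+5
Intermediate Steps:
K(U, S) = U/5 + U/S (K(U, S) = U/S + U*(⅕) = U/S + U/5 = U/5 + U/S)
V = -176/5 (V = -3 + (-28 + ((⅕)*(-6) - 6/2)) = -3 + (-28 + (-6/5 - 6*½)) = -3 + (-28 + (-6/5 - 3)) = -3 + (-28 - 21/5) = -3 - 161/5 = -176/5 ≈ -35.200)
b(-78)*V = (-78)²*(-176/5) = 6084*(-176/5) = -1070784/5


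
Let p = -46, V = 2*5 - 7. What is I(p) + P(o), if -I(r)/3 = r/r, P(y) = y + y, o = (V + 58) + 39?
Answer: 197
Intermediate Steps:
V = 3 (V = 10 - 7 = 3)
o = 100 (o = (3 + 58) + 39 = 61 + 39 = 100)
P(y) = 2*y
I(r) = -3 (I(r) = -3*r/r = -3*1 = -3)
I(p) + P(o) = -3 + 2*100 = -3 + 200 = 197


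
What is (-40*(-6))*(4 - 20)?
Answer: -3840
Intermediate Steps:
(-40*(-6))*(4 - 20) = 240*(-16) = -3840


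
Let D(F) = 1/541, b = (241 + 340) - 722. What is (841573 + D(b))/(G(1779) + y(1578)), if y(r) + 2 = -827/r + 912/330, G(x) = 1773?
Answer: 39514705369260/83259608401 ≈ 474.60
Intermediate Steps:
y(r) = 42/55 - 827/r (y(r) = -2 + (-827/r + 912/330) = -2 + (-827/r + 912*(1/330)) = -2 + (-827/r + 152/55) = -2 + (152/55 - 827/r) = 42/55 - 827/r)
b = -141 (b = 581 - 722 = -141)
D(F) = 1/541
(841573 + D(b))/(G(1779) + y(1578)) = (841573 + 1/541)/(1773 + (42/55 - 827/1578)) = 455290994/(541*(1773 + (42/55 - 827*1/1578))) = 455290994/(541*(1773 + (42/55 - 827/1578))) = 455290994/(541*(1773 + 20791/86790)) = 455290994/(541*(153899461/86790)) = (455290994/541)*(86790/153899461) = 39514705369260/83259608401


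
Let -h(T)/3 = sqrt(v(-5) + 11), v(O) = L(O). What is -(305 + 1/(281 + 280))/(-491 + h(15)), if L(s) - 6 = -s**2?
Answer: 84013046/135286833 - 342212*I*sqrt(2)/45095611 ≈ 0.621 - 0.010732*I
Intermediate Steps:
L(s) = 6 - s**2
v(O) = 6 - O**2
h(T) = -6*I*sqrt(2) (h(T) = -3*sqrt((6 - 1*(-5)**2) + 11) = -3*sqrt((6 - 1*25) + 11) = -3*sqrt((6 - 25) + 11) = -3*sqrt(-19 + 11) = -6*I*sqrt(2))
-(305 + 1/(281 + 280))/(-491 + h(15)) = -(305 + 1/(281 + 280))/(-491 - 6*I*sqrt(2)) = -(305 + 1/561)/(-491 - 6*I*sqrt(2)) = -171106/(561*(-491 - 6*I*sqrt(2)))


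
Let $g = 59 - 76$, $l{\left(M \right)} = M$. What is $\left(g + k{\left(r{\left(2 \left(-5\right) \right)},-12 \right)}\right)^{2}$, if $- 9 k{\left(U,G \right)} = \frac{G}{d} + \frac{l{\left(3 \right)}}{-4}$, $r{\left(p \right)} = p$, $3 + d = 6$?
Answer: $\frac{351649}{1296} \approx 271.33$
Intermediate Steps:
$d = 3$ ($d = -3 + 6 = 3$)
$g = -17$ ($g = 59 - 76 = -17$)
$k{\left(U,G \right)} = \frac{1}{12} - \frac{G}{27}$ ($k{\left(U,G \right)} = - \frac{\frac{G}{3} + \frac{3}{-4}}{9} = - \frac{G \frac{1}{3} + 3 \left(- \frac{1}{4}\right)}{9} = - \frac{\frac{G}{3} - \frac{3}{4}}{9} = - \frac{- \frac{3}{4} + \frac{G}{3}}{9} = \frac{1}{12} - \frac{G}{27}$)
$\left(g + k{\left(r{\left(2 \left(-5\right) \right)},-12 \right)}\right)^{2} = \left(-17 + \left(\frac{1}{12} - - \frac{4}{9}\right)\right)^{2} = \left(-17 + \left(\frac{1}{12} + \frac{4}{9}\right)\right)^{2} = \left(-17 + \frac{19}{36}\right)^{2} = \left(- \frac{593}{36}\right)^{2} = \frac{351649}{1296}$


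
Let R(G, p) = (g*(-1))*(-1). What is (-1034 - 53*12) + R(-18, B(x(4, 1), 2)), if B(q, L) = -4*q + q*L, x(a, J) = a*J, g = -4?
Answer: -1674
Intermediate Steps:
x(a, J) = J*a
B(q, L) = -4*q + L*q
R(G, p) = -4 (R(G, p) = -4*(-1)*(-1) = 4*(-1) = -4)
(-1034 - 53*12) + R(-18, B(x(4, 1), 2)) = (-1034 - 53*12) - 4 = (-1034 - 636) - 4 = -1670 - 4 = -1674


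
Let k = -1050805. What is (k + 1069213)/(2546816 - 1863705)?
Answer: 1416/52547 ≈ 0.026947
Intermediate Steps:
(k + 1069213)/(2546816 - 1863705) = (-1050805 + 1069213)/(2546816 - 1863705) = 18408/683111 = 18408*(1/683111) = 1416/52547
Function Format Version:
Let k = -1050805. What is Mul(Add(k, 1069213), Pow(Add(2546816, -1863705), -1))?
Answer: Rational(1416, 52547) ≈ 0.026947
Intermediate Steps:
Mul(Add(k, 1069213), Pow(Add(2546816, -1863705), -1)) = Mul(Add(-1050805, 1069213), Pow(Add(2546816, -1863705), -1)) = Mul(18408, Pow(683111, -1)) = Mul(18408, Rational(1, 683111)) = Rational(1416, 52547)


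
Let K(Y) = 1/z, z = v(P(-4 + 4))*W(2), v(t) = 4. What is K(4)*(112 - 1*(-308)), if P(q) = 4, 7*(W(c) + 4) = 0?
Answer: -105/4 ≈ -26.250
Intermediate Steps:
W(c) = -4 (W(c) = -4 + (⅐)*0 = -4 + 0 = -4)
z = -16 (z = 4*(-4) = -16)
K(Y) = -1/16 (K(Y) = 1/(-16) = -1/16)
K(4)*(112 - 1*(-308)) = -(112 - 1*(-308))/16 = -(112 + 308)/16 = -1/16*420 = -105/4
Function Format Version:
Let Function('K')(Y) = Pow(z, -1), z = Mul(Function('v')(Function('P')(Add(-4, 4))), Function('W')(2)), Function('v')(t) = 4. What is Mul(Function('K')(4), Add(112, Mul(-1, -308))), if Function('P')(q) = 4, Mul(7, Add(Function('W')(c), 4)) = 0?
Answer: Rational(-105, 4) ≈ -26.250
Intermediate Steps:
Function('W')(c) = -4 (Function('W')(c) = Add(-4, Mul(Rational(1, 7), 0)) = Add(-4, 0) = -4)
z = -16 (z = Mul(4, -4) = -16)
Function('K')(Y) = Rational(-1, 16) (Function('K')(Y) = Pow(-16, -1) = Rational(-1, 16))
Mul(Function('K')(4), Add(112, Mul(-1, -308))) = Mul(Rational(-1, 16), Add(112, Mul(-1, -308))) = Mul(Rational(-1, 16), Add(112, 308)) = Mul(Rational(-1, 16), 420) = Rational(-105, 4)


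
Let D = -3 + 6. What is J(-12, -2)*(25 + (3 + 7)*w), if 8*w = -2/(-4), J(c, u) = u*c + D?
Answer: 5535/8 ≈ 691.88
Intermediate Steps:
D = 3
J(c, u) = 3 + c*u (J(c, u) = u*c + 3 = c*u + 3 = 3 + c*u)
w = 1/16 (w = (-2/(-4))/8 = (-2*(-¼))/8 = (⅛)*(½) = 1/16 ≈ 0.062500)
J(-12, -2)*(25 + (3 + 7)*w) = (3 - 12*(-2))*(25 + (3 + 7)*(1/16)) = (3 + 24)*(25 + 10*(1/16)) = 27*(25 + 5/8) = 27*(205/8) = 5535/8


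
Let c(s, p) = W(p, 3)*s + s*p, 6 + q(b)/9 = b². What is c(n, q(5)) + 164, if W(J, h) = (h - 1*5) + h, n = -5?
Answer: -696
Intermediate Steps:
q(b) = -54 + 9*b²
W(J, h) = -5 + 2*h (W(J, h) = (h - 5) + h = (-5 + h) + h = -5 + 2*h)
c(s, p) = s + p*s (c(s, p) = (-5 + 2*3)*s + s*p = (-5 + 6)*s + p*s = 1*s + p*s = s + p*s)
c(n, q(5)) + 164 = -5*(1 + (-54 + 9*5²)) + 164 = -5*(1 + (-54 + 9*25)) + 164 = -5*(1 + (-54 + 225)) + 164 = -5*(1 + 171) + 164 = -5*172 + 164 = -860 + 164 = -696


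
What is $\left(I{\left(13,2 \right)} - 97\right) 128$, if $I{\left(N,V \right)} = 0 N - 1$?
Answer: $-12544$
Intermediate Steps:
$I{\left(N,V \right)} = -1$ ($I{\left(N,V \right)} = 0 - 1 = -1$)
$\left(I{\left(13,2 \right)} - 97\right) 128 = \left(-1 - 97\right) 128 = \left(-98\right) 128 = -12544$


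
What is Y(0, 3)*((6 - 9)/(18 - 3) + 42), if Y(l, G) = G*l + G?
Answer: 627/5 ≈ 125.40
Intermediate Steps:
Y(l, G) = G + G*l
Y(0, 3)*((6 - 9)/(18 - 3) + 42) = (3*(1 + 0))*((6 - 9)/(18 - 3) + 42) = (3*1)*(-3/15 + 42) = 3*(-3*1/15 + 42) = 3*(-⅕ + 42) = 3*(209/5) = 627/5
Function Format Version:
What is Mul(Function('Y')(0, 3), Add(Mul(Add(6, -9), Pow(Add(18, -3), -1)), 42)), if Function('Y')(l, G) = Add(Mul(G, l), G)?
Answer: Rational(627, 5) ≈ 125.40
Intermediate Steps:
Function('Y')(l, G) = Add(G, Mul(G, l))
Mul(Function('Y')(0, 3), Add(Mul(Add(6, -9), Pow(Add(18, -3), -1)), 42)) = Mul(Mul(3, Add(1, 0)), Add(Mul(Add(6, -9), Pow(Add(18, -3), -1)), 42)) = Mul(Mul(3, 1), Add(Mul(-3, Pow(15, -1)), 42)) = Mul(3, Add(Mul(-3, Rational(1, 15)), 42)) = Mul(3, Add(Rational(-1, 5), 42)) = Mul(3, Rational(209, 5)) = Rational(627, 5)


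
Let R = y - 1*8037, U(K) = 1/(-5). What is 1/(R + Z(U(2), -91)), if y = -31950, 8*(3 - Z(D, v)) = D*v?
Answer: -40/1599451 ≈ -2.5009e-5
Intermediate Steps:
U(K) = -1/5
Z(D, v) = 3 - D*v/8
R = -39987 (R = -31950 - 1*8037 = -31950 - 8037 = -39987)
1/(R + Z(U(2), -91)) = 1/(-39987 + (3 - 1/8*(-1/5)*(-91))) = 1/(-39987 + (3 - 91/40)) = 1/(-39987 + 29/40) = 1/(-1599451/40) = -40/1599451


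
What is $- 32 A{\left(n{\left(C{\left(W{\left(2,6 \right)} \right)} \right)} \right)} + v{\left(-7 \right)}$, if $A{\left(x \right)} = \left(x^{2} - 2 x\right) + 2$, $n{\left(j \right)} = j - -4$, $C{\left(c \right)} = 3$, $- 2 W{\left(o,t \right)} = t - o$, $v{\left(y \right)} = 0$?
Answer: $-1184$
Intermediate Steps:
$W{\left(o,t \right)} = \frac{o}{2} - \frac{t}{2}$ ($W{\left(o,t \right)} = - \frac{t - o}{2} = \frac{o}{2} - \frac{t}{2}$)
$n{\left(j \right)} = 4 + j$ ($n{\left(j \right)} = j + 4 = 4 + j$)
$A{\left(x \right)} = 2 + x^{2} - 2 x$
$- 32 A{\left(n{\left(C{\left(W{\left(2,6 \right)} \right)} \right)} \right)} + v{\left(-7 \right)} = - 32 \left(2 + \left(4 + 3\right)^{2} - 2 \left(4 + 3\right)\right) + 0 = - 32 \left(2 + 7^{2} - 14\right) + 0 = - 32 \left(2 + 49 - 14\right) + 0 = \left(-32\right) 37 + 0 = -1184 + 0 = -1184$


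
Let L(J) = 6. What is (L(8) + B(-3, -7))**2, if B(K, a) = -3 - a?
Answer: 100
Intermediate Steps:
(L(8) + B(-3, -7))**2 = (6 + (-3 - 1*(-7)))**2 = (6 + (-3 + 7))**2 = (6 + 4)**2 = 10**2 = 100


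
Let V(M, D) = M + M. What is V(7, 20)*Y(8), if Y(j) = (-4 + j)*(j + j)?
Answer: 896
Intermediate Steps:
Y(j) = 2*j*(-4 + j) (Y(j) = (-4 + j)*(2*j) = 2*j*(-4 + j))
V(M, D) = 2*M
V(7, 20)*Y(8) = (2*7)*(2*8*(-4 + 8)) = 14*(2*8*4) = 14*64 = 896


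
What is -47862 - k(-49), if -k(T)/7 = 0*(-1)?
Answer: -47862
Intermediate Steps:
k(T) = 0 (k(T) = -0*(-1) = -7*0 = 0)
-47862 - k(-49) = -47862 - 1*0 = -47862 + 0 = -47862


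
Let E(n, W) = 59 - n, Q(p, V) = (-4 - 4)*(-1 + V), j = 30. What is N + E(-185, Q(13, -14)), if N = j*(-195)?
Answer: -5606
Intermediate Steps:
Q(p, V) = 8 - 8*V (Q(p, V) = -8*(-1 + V) = 8 - 8*V)
N = -5850 (N = 30*(-195) = -5850)
N + E(-185, Q(13, -14)) = -5850 + (59 - 1*(-185)) = -5850 + (59 + 185) = -5850 + 244 = -5606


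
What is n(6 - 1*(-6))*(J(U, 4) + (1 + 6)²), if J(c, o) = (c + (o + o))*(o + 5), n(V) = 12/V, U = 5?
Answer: 166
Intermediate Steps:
J(c, o) = (5 + o)*(c + 2*o) (J(c, o) = (c + 2*o)*(5 + o) = (5 + o)*(c + 2*o))
n(6 - 1*(-6))*(J(U, 4) + (1 + 6)²) = (12/(6 - 1*(-6)))*((2*4² + 5*5 + 10*4 + 5*4) + (1 + 6)²) = (12/(6 + 6))*((2*16 + 25 + 40 + 20) + 7²) = (12/12)*((32 + 25 + 40 + 20) + 49) = (12*(1/12))*(117 + 49) = 1*166 = 166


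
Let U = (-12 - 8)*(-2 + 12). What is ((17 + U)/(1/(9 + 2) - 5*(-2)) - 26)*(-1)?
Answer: 1633/37 ≈ 44.135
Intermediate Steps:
U = -200 (U = -20*10 = -200)
((17 + U)/(1/(9 + 2) - 5*(-2)) - 26)*(-1) = ((17 - 200)/(1/(9 + 2) - 5*(-2)) - 26)*(-1) = (-183/(1/11 + 10) - 26)*(-1) = (-183/111/11 - 26)*(-1) = (-183*11/111 - 26)*(-1) = (-671/37 - 26)*(-1) = -1633/37*(-1) = 1633/37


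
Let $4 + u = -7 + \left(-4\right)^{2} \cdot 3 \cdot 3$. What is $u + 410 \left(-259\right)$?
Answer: $-106057$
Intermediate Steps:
$u = 133$ ($u = -4 - \left(7 - \left(-4\right)^{2} \cdot 3 \cdot 3\right) = -4 + \left(-7 + 16 \cdot 9\right) = -4 + \left(-7 + 144\right) = -4 + 137 = 133$)
$u + 410 \left(-259\right) = 133 + 410 \left(-259\right) = 133 - 106190 = -106057$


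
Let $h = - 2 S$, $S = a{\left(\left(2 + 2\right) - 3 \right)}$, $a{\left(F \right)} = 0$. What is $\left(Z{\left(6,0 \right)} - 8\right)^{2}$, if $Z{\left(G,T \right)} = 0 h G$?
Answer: $64$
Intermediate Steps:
$S = 0$
$h = 0$ ($h = \left(-2\right) 0 = 0$)
$Z{\left(G,T \right)} = 0$ ($Z{\left(G,T \right)} = 0 \cdot 0 G = 0 G = 0$)
$\left(Z{\left(6,0 \right)} - 8\right)^{2} = \left(0 - 8\right)^{2} = \left(-8\right)^{2} = 64$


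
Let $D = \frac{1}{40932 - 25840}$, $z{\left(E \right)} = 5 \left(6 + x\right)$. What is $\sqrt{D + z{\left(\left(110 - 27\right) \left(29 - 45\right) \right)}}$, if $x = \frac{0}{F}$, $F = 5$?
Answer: $\frac{\sqrt{34862597}}{1078} \approx 5.4772$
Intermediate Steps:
$x = 0$ ($x = \frac{0}{5} = 0 \cdot \frac{1}{5} = 0$)
$z{\left(E \right)} = 30$ ($z{\left(E \right)} = 5 \left(6 + 0\right) = 5 \cdot 6 = 30$)
$D = \frac{1}{15092} \approx 6.626 \cdot 10^{-5}$
$\sqrt{D + z{\left(\left(110 - 27\right) \left(29 - 45\right) \right)}} = \sqrt{\frac{1}{15092} + 30} = \sqrt{\frac{452761}{15092}} = \frac{\sqrt{34862597}}{1078}$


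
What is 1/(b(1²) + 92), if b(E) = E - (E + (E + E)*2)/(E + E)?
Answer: 2/181 ≈ 0.011050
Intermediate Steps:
b(E) = -5/2 + E (b(E) = E - (E + (2*E)*2)/(2*E) = E - (E + 4*E)*1/(2*E) = E - 5*E*1/(2*E) = E - 1*5/2 = E - 5/2 = -5/2 + E)
1/(b(1²) + 92) = 1/((-5/2 + 1²) + 92) = 1/((-5/2 + 1) + 92) = 1/(-3/2 + 92) = 1/(181/2) = 2/181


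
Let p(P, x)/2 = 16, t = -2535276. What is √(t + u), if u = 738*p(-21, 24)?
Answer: 2*I*√627915 ≈ 1584.8*I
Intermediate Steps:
p(P, x) = 32 (p(P, x) = 2*16 = 32)
u = 23616 (u = 738*32 = 23616)
√(t + u) = √(-2535276 + 23616) = √(-2511660) = 2*I*√627915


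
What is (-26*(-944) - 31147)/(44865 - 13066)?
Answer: -6603/31799 ≈ -0.20765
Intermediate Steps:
(-26*(-944) - 31147)/(44865 - 13066) = (24544 - 31147)/31799 = -6603*1/31799 = -6603/31799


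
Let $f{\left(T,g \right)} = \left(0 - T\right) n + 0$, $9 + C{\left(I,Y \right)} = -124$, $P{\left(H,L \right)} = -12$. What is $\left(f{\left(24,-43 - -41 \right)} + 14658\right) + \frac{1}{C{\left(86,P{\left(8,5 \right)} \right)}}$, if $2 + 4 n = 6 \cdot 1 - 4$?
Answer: $\frac{1949513}{133} \approx 14658.0$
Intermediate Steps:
$n = 0$ ($n = - \frac{1}{2} + \frac{6 \cdot 1 - 4}{4} = - \frac{1}{2} + \frac{6 - 4}{4} = - \frac{1}{2} + \frac{1}{4} \cdot 2 = - \frac{1}{2} + \frac{1}{2} = 0$)
$C{\left(I,Y \right)} = -133$ ($C{\left(I,Y \right)} = -9 - 124 = -133$)
$f{\left(T,g \right)} = 0$ ($f{\left(T,g \right)} = \left(0 - T\right) 0 + 0 = - T 0 + 0 = 0 + 0 = 0$)
$\left(f{\left(24,-43 - -41 \right)} + 14658\right) + \frac{1}{C{\left(86,P{\left(8,5 \right)} \right)}} = \left(0 + 14658\right) + \frac{1}{-133} = 14658 - \frac{1}{133} = \frac{1949513}{133}$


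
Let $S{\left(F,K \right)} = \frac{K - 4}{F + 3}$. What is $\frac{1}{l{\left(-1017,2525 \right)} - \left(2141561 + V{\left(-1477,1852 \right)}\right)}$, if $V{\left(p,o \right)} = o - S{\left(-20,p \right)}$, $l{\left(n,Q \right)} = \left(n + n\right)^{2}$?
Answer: $\frac{17}{33895112} \approx 5.0155 \cdot 10^{-7}$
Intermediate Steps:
$S{\left(F,K \right)} = \frac{-4 + K}{3 + F}$
$l{\left(n,Q \right)} = 4 n^{2}$ ($l{\left(n,Q \right)} = \left(2 n\right)^{2} = 4 n^{2}$)
$V{\left(p,o \right)} = - \frac{4}{17} + o + \frac{p}{17}$ ($V{\left(p,o \right)} = o - \frac{-4 + p}{3 - 20} = o - \frac{-4 + p}{-17} = o - - \frac{-4 + p}{17} = o - \left(\frac{4}{17} - \frac{p}{17}\right) = o + \left(- \frac{4}{17} + \frac{p}{17}\right) = - \frac{4}{17} + o + \frac{p}{17}$)
$\frac{1}{l{\left(-1017,2525 \right)} - \left(2141561 + V{\left(-1477,1852 \right)}\right)} = \frac{1}{4 \left(-1017\right)^{2} - \left(\frac{36438017}{17} - \frac{1477}{17}\right)} = \frac{1}{4 \cdot 1034289 - \frac{36436540}{17}} = \frac{1}{4137156 - \frac{36436540}{17}} = \frac{1}{\frac{33895112}{17}} = \frac{17}{33895112}$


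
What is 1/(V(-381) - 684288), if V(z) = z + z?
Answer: -1/685050 ≈ -1.4597e-6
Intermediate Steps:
V(z) = 2*z
1/(V(-381) - 684288) = 1/(2*(-381) - 684288) = 1/(-762 - 684288) = 1/(-685050) = -1/685050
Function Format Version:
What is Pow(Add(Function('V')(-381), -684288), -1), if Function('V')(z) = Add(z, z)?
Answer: Rational(-1, 685050) ≈ -1.4597e-6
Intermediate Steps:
Function('V')(z) = Mul(2, z)
Pow(Add(Function('V')(-381), -684288), -1) = Pow(Add(Mul(2, -381), -684288), -1) = Pow(Add(-762, -684288), -1) = Pow(-685050, -1) = Rational(-1, 685050)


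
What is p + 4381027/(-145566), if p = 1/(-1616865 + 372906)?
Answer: -1816606037153/60359378598 ≈ -30.096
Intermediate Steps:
p = -1/1243959 (p = 1/(-1243959) = -1/1243959 ≈ -8.0389e-7)
p + 4381027/(-145566) = -1/1243959 + 4381027/(-145566) = -1/1243959 + 4381027*(-1/145566) = -1/1243959 - 4381027/145566 = -1816606037153/60359378598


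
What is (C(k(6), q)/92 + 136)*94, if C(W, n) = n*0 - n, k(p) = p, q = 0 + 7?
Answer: 587735/46 ≈ 12777.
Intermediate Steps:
q = 7
C(W, n) = -n (C(W, n) = 0 - n = -n)
(C(k(6), q)/92 + 136)*94 = (-1*7/92 + 136)*94 = (-7*1/92 + 136)*94 = (-7/92 + 136)*94 = (12505/92)*94 = 587735/46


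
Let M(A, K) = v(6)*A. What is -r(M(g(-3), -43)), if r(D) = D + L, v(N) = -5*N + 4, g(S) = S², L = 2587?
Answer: -2353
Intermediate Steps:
v(N) = 4 - 5*N
M(A, K) = -26*A (M(A, K) = (4 - 5*6)*A = (4 - 30)*A = -26*A)
r(D) = 2587 + D (r(D) = D + 2587 = 2587 + D)
-r(M(g(-3), -43)) = -(2587 - 26*(-3)²) = -(2587 - 26*9) = -(2587 - 234) = -1*2353 = -2353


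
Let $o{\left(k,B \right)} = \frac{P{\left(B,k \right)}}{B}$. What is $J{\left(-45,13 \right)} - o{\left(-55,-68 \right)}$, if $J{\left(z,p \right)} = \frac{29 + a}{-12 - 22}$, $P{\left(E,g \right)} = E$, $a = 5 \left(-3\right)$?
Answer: $- \frac{24}{17} \approx -1.4118$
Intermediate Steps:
$a = -15$
$J{\left(z,p \right)} = - \frac{7}{17}$ ($J{\left(z,p \right)} = \frac{29 - 15}{-12 - 22} = \frac{14}{-34} = 14 \left(- \frac{1}{34}\right) = - \frac{7}{17}$)
$o{\left(k,B \right)} = 1$ ($o{\left(k,B \right)} = \frac{B}{B} = 1$)
$J{\left(-45,13 \right)} - o{\left(-55,-68 \right)} = - \frac{7}{17} - 1 = - \frac{24}{17}$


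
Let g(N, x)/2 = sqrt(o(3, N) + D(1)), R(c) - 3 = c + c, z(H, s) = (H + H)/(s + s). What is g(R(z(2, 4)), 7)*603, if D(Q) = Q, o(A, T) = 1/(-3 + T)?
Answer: 1206*sqrt(2) ≈ 1705.5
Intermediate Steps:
z(H, s) = H/s (z(H, s) = (2*H)/((2*s)) = (2*H)*(1/(2*s)) = H/s)
R(c) = 3 + 2*c (R(c) = 3 + (c + c) = 3 + 2*c)
g(N, x) = 2*sqrt(1 + 1/(-3 + N)) (g(N, x) = 2*sqrt(1/(-3 + N) + 1) = 2*sqrt(1 + 1/(-3 + N)))
g(R(z(2, 4)), 7)*603 = (2*sqrt((-2 + (3 + 2*(2/4)))/(-3 + (3 + 2*(2/4)))))*603 = (2*sqrt((-2 + (3 + 2*(2*(1/4))))/(-3 + (3 + 2*(2*(1/4))))))*603 = (2*sqrt((-2 + (3 + 2*(1/2)))/(-3 + (3 + 2*(1/2)))))*603 = (2*sqrt((-2 + (3 + 1))/(-3 + (3 + 1))))*603 = (2*sqrt((-2 + 4)/(-3 + 4)))*603 = (2*sqrt(2/1))*603 = (2*sqrt(1*2))*603 = (2*sqrt(2))*603 = 1206*sqrt(2)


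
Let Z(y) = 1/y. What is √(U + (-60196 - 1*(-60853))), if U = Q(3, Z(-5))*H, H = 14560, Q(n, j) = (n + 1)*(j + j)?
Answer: I*√22639 ≈ 150.46*I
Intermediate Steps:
Q(n, j) = 2*j*(1 + n) (Q(n, j) = (1 + n)*(2*j) = 2*j*(1 + n))
U = -23296 (U = (2*(1 + 3)/(-5))*14560 = (2*(-⅕)*4)*14560 = -8/5*14560 = -23296)
√(U + (-60196 - 1*(-60853))) = √(-23296 + (-60196 - 1*(-60853))) = √(-23296 + (-60196 + 60853)) = √(-23296 + 657) = √(-22639) = I*√22639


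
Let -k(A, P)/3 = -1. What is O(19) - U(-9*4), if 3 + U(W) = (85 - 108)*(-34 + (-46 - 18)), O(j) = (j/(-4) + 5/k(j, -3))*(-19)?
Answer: -26309/12 ≈ -2192.4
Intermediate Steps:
k(A, P) = 3 (k(A, P) = -3*(-1) = 3)
O(j) = -95/3 + 19*j/4 (O(j) = (j/(-4) + 5/3)*(-19) = (j*(-¼) + 5*(⅓))*(-19) = (-j/4 + 5/3)*(-19) = (5/3 - j/4)*(-19) = -95/3 + 19*j/4)
U(W) = 2251 (U(W) = -3 + (85 - 108)*(-34 + (-46 - 18)) = -3 - 23*(-34 - 64) = -3 - 23*(-98) = -3 + 2254 = 2251)
O(19) - U(-9*4) = (-95/3 + (19/4)*19) - 1*2251 = (-95/3 + 361/4) - 2251 = 703/12 - 2251 = -26309/12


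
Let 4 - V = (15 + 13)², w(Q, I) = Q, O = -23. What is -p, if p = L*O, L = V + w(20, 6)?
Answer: -17480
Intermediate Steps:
V = -780 (V = 4 - (15 + 13)² = 4 - 1*28² = 4 - 1*784 = 4 - 784 = -780)
L = -760 (L = -780 + 20 = -760)
p = 17480 (p = -760*(-23) = 17480)
-p = -1*17480 = -17480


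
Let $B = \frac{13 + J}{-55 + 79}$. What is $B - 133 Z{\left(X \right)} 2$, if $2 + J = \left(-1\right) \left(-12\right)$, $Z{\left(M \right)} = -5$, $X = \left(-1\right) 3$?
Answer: $\frac{31943}{24} \approx 1331.0$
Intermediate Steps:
$X = -3$
$J = 10$ ($J = -2 - -12 = -2 + 12 = 10$)
$B = \frac{23}{24}$ ($B = \frac{13 + 10}{-55 + 79} = \frac{23}{24} \approx 0.95833$)
$B - 133 Z{\left(X \right)} 2 = \frac{23}{24} - 133 \left(\left(-5\right) 2\right) = \frac{23}{24} - -1330 = \frac{23}{24} + 1330 = \frac{31943}{24}$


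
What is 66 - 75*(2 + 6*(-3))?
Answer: 1266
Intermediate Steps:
66 - 75*(2 + 6*(-3)) = 66 - 75*(2 - 18) = 66 - 75*(-16) = 66 + 1200 = 1266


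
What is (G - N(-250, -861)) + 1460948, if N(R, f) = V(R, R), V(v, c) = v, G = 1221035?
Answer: 2682233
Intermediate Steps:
N(R, f) = R
(G - N(-250, -861)) + 1460948 = (1221035 - 1*(-250)) + 1460948 = (1221035 + 250) + 1460948 = 1221285 + 1460948 = 2682233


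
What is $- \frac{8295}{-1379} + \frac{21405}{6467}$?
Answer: $\frac{11880180}{1273999} \approx 9.3251$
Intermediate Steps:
$- \frac{8295}{-1379} + \frac{21405}{6467} = \left(-8295\right) \left(- \frac{1}{1379}\right) + 21405 \cdot \frac{1}{6467} = \frac{1185}{197} + \frac{21405}{6467} = \frac{11880180}{1273999}$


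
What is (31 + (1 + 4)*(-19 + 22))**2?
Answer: 2116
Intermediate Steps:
(31 + (1 + 4)*(-19 + 22))**2 = (31 + 5*3)**2 = (31 + 15)**2 = 46**2 = 2116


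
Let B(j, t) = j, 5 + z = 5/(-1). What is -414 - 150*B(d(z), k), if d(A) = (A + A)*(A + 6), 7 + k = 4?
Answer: -12414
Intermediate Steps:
k = -3 (k = -7 + 4 = -3)
z = -10 (z = -5 + 5/(-1) = -5 + 5*(-1) = -5 - 5 = -10)
d(A) = 2*A*(6 + A) (d(A) = (2*A)*(6 + A) = 2*A*(6 + A))
-414 - 150*B(d(z), k) = -414 - 300*(-10)*(6 - 10) = -414 - 300*(-10)*(-4) = -414 - 150*80 = -414 - 12000 = -12414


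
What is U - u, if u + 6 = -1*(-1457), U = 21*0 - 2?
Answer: -1453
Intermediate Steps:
U = -2 (U = 0 - 2 = -2)
u = 1451 (u = -6 - 1*(-1457) = -6 + 1457 = 1451)
U - u = -2 - 1*1451 = -2 - 1451 = -1453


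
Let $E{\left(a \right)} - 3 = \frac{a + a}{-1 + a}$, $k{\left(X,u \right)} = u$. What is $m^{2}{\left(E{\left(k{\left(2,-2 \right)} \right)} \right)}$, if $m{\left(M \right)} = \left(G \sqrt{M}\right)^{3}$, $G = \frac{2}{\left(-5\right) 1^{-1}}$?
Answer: $\frac{140608}{421875} \approx 0.33329$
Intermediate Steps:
$G = - \frac{2}{5}$ ($G = \frac{2}{\left(-5\right) 1} = \frac{2}{-5} = 2 \left(- \frac{1}{5}\right) = - \frac{2}{5} \approx -0.4$)
$E{\left(a \right)} = 3 + \frac{2 a}{-1 + a}$ ($E{\left(a \right)} = 3 + \frac{a + a}{-1 + a} = 3 + \frac{2 a}{-1 + a}$)
$m{\left(M \right)} = - \frac{8 M^{\frac{3}{2}}}{125}$ ($m{\left(M \right)} = \left(- \frac{2 \sqrt{M}}{5}\right)^{3} = - \frac{8 M^{\frac{3}{2}}}{125}$)
$m^{2}{\left(E{\left(k{\left(2,-2 \right)} \right)} \right)} = \left(- \frac{8 \left(\frac{-3 + 5 \left(-2\right)}{-1 - 2}\right)^{\frac{3}{2}}}{125}\right)^{2} = \left(- \frac{8 \left(\frac{-3 - 10}{-3}\right)^{\frac{3}{2}}}{125}\right)^{2} = \left(- \frac{8 \left(\left(- \frac{1}{3}\right) \left(-13\right)\right)^{\frac{3}{2}}}{125}\right)^{2} = \left(- \frac{8 \left(\frac{13}{3}\right)^{\frac{3}{2}}}{125}\right)^{2} = \left(- \frac{8 \frac{13 \sqrt{39}}{9}}{125}\right)^{2} = \left(- \frac{104 \sqrt{39}}{1125}\right)^{2} = \frac{140608}{421875}$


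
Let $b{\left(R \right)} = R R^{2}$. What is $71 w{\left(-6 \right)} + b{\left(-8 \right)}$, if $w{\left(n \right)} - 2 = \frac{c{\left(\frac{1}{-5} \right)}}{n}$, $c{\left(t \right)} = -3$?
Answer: $- \frac{669}{2} \approx -334.5$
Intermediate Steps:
$b{\left(R \right)} = R^{3}$
$w{\left(n \right)} = 2 - \frac{3}{n}$
$71 w{\left(-6 \right)} + b{\left(-8 \right)} = 71 \left(2 - \frac{3}{-6}\right) + \left(-8\right)^{3} = 71 \left(2 - - \frac{1}{2}\right) - 512 = 71 \left(2 + \frac{1}{2}\right) - 512 = 71 \cdot \frac{5}{2} - 512 = \frac{355}{2} - 512 = - \frac{669}{2}$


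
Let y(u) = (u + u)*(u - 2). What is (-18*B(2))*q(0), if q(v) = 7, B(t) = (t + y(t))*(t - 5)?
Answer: 756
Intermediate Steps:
y(u) = 2*u*(-2 + u) (y(u) = (2*u)*(-2 + u) = 2*u*(-2 + u))
B(t) = (-5 + t)*(t + 2*t*(-2 + t)) (B(t) = (t + 2*t*(-2 + t))*(t - 5) = (t + 2*t*(-2 + t))*(-5 + t) = (-5 + t)*(t + 2*t*(-2 + t)))
(-18*B(2))*q(0) = -36*(15 - 13*2 + 2*2**2)*7 = -36*(15 - 26 + 2*4)*7 = -36*(15 - 26 + 8)*7 = -36*(-3)*7 = -18*(-6)*7 = 108*7 = 756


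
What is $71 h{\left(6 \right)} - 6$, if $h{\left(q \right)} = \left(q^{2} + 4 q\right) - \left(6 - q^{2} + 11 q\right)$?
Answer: $1698$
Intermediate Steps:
$h{\left(q \right)} = -6 - 7 q + 2 q^{2}$ ($h{\left(q \right)} = \left(q^{2} + 4 q\right) - \left(6 - q^{2} + 11 q\right) = -6 - 7 q + 2 q^{2}$)
$71 h{\left(6 \right)} - 6 = 71 \left(-6 - 42 + 2 \cdot 6^{2}\right) - 6 = 71 \left(-6 - 42 + 2 \cdot 36\right) - 6 = 71 \left(-6 - 42 + 72\right) - 6 = 71 \cdot 24 - 6 = 1704 - 6 = 1698$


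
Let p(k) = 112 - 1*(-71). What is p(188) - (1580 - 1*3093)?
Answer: 1696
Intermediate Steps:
p(k) = 183 (p(k) = 112 + 71 = 183)
p(188) - (1580 - 1*3093) = 183 - (1580 - 1*3093) = 183 - (1580 - 3093) = 183 - 1*(-1513) = 183 + 1513 = 1696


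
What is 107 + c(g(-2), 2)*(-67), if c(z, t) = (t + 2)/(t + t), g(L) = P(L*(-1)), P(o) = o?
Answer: 40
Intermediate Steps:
g(L) = -L (g(L) = L*(-1) = -L)
c(z, t) = (2 + t)/(2*t) (c(z, t) = (2 + t)/((2*t)) = (2 + t)*(1/(2*t)) = (2 + t)/(2*t))
107 + c(g(-2), 2)*(-67) = 107 + ((½)*(2 + 2)/2)*(-67) = 107 + ((½)*(½)*4)*(-67) = 107 + 1*(-67) = 107 - 67 = 40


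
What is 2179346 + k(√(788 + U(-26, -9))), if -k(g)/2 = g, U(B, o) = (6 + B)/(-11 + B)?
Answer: 2179346 - 4*√269878/37 ≈ 2.1793e+6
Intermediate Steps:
U(B, o) = (6 + B)/(-11 + B)
k(g) = -2*g
2179346 + k(√(788 + U(-26, -9))) = 2179346 - 2*√(788 + (6 - 26)/(-11 - 26)) = 2179346 - 2*√(788 - 20/(-37)) = 2179346 - 2*√(788 - 1/37*(-20)) = 2179346 - 2*√(788 + 20/37) = 2179346 - 4*√269878/37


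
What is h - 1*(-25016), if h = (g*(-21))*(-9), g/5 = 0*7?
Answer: 25016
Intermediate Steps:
g = 0 (g = 5*(0*7) = 5*0 = 0)
h = 0 (h = (0*(-21))*(-9) = 0*(-9) = 0)
h - 1*(-25016) = 0 - 1*(-25016) = 0 + 25016 = 25016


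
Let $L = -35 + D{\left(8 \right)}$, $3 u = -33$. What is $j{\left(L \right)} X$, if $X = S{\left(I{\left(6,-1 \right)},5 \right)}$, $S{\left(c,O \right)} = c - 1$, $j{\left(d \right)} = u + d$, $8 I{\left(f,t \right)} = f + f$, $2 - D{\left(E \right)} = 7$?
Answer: $- \frac{51}{2} \approx -25.5$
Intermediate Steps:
$u = -11$ ($u = \frac{1}{3} \left(-33\right) = -11$)
$D{\left(E \right)} = -5$ ($D{\left(E \right)} = 2 - 7 = -5$)
$I{\left(f,t \right)} = \frac{f}{4}$ ($I{\left(f,t \right)} = \frac{f + f}{8} = \frac{2 f}{8} = \frac{f}{4}$)
$L = -40$ ($L = -35 - 5 = -40$)
$j{\left(d \right)} = -11 + d$
$S{\left(c,O \right)} = -1 + c$ ($S{\left(c,O \right)} = c - 1 = -1 + c$)
$X = \frac{1}{2}$ ($X = -1 + \frac{1}{4} \cdot 6 = -1 + \frac{3}{2} = \frac{1}{2} \approx 0.5$)
$j{\left(L \right)} X = \left(-11 - 40\right) \frac{1}{2} = \left(-51\right) \frac{1}{2} = - \frac{51}{2}$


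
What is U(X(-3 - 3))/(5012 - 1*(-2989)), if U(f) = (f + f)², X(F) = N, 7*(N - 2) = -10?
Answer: 64/392049 ≈ 0.00016325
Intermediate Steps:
N = 4/7 (N = 2 + (⅐)*(-10) = 2 - 10/7 = 4/7 ≈ 0.57143)
X(F) = 4/7
U(f) = 4*f² (U(f) = (2*f)² = 4*f²)
U(X(-3 - 3))/(5012 - 1*(-2989)) = (4*(4/7)²)/(5012 - 1*(-2989)) = (4*(16/49))/(5012 + 2989) = (64/49)/8001 = (64/49)*(1/8001) = 64/392049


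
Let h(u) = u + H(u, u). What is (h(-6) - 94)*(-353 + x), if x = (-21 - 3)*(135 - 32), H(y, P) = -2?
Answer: 288150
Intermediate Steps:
x = -2472 (x = -24*103 = -2472)
h(u) = -2 + u (h(u) = u - 2 = -2 + u)
(h(-6) - 94)*(-353 + x) = ((-2 - 6) - 94)*(-353 - 2472) = (-8 - 94)*(-2825) = -102*(-2825) = 288150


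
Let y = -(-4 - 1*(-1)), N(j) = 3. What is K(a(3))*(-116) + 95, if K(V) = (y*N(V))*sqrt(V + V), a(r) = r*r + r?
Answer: 95 - 2088*sqrt(6) ≈ -5019.5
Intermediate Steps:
y = 3 (y = -(-4 + 1) = -1*(-3) = 3)
a(r) = r + r**2 (a(r) = r**2 + r = r + r**2)
K(V) = 9*sqrt(2)*sqrt(V) (K(V) = (3*3)*sqrt(V + V) = 9*sqrt(2*V) = 9*(sqrt(2)*sqrt(V)) = 9*sqrt(2)*sqrt(V))
K(a(3))*(-116) + 95 = (9*sqrt(2)*sqrt(3*(1 + 3)))*(-116) + 95 = (9*sqrt(2)*sqrt(3*4))*(-116) + 95 = (9*sqrt(2)*sqrt(12))*(-116) + 95 = (9*sqrt(2)*(2*sqrt(3)))*(-116) + 95 = (18*sqrt(6))*(-116) + 95 = -2088*sqrt(6) + 95 = 95 - 2088*sqrt(6)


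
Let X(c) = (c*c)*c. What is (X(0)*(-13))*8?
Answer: 0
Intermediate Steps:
X(c) = c**3 (X(c) = c**2*c = c**3)
(X(0)*(-13))*8 = (0**3*(-13))*8 = (0*(-13))*8 = 0*8 = 0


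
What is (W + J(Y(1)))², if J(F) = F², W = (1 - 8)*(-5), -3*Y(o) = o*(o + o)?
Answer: 101761/81 ≈ 1256.3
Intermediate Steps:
Y(o) = -2*o²/3 (Y(o) = -o*(o + o)/3 = -o*2*o/3 = -2*o²/3)
W = 35 (W = -7*(-5) = 35)
(W + J(Y(1)))² = (35 + (-⅔*1²)²)² = (35 + (-⅔*1)²)² = (35 + (-⅔)²)² = (35 + 4/9)² = (319/9)² = 101761/81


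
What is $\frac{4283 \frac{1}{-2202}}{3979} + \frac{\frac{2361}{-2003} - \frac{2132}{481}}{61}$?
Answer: $- \frac{3662930764735}{39609901475418} \approx -0.092475$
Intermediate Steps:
$\frac{4283 \frac{1}{-2202}}{3979} + \frac{\frac{2361}{-2003} - \frac{2132}{481}}{61} = 4283 \left(- \frac{1}{2202}\right) \frac{1}{3979} + \left(2361 \left(- \frac{1}{2003}\right) - \frac{164}{37}\right) \frac{1}{61} = \left(- \frac{4283}{2202}\right) \frac{1}{3979} + \left(- \frac{2361}{2003} - \frac{164}{37}\right) \frac{1}{61} = - \frac{4283}{8761758} - \frac{415849}{4520771} = - \frac{3662930764735}{39609901475418}$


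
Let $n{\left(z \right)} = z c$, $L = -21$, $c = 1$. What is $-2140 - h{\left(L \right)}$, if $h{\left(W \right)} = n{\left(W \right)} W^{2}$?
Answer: $7121$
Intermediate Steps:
$n{\left(z \right)} = z$ ($n{\left(z \right)} = z 1 = z$)
$h{\left(W \right)} = W^{3}$ ($h{\left(W \right)} = W W^{2} = W^{3}$)
$-2140 - h{\left(L \right)} = -2140 - \left(-21\right)^{3} = -2140 - -9261 = -2140 + 9261 = 7121$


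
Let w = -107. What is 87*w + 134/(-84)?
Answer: -391045/42 ≈ -9310.6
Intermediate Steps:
87*w + 134/(-84) = 87*(-107) + 134/(-84) = -9309 + 134*(-1/84) = -9309 - 67/42 = -391045/42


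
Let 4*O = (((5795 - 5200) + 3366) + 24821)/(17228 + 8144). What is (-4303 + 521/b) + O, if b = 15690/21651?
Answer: -475551196011/132695560 ≈ -3583.8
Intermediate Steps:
b = 5230/7217 (b = 15690*(1/21651) = 5230/7217 ≈ 0.72468)
O = 14391/50744 (O = ((((5795 - 5200) + 3366) + 24821)/(17228 + 8144))/4 = (((595 + 3366) + 24821)/25372)/4 = ((3961 + 24821)*(1/25372))/4 = (28782*(1/25372))/4 = (1/4)*(14391/12686) = 14391/50744 ≈ 0.28360)
(-4303 + 521/b) + O = (-4303 + 521/(5230/7217)) + 14391/50744 = (-4303 + 521*(7217/5230)) + 14391/50744 = (-4303 + 3760057/5230) + 14391/50744 = -18744633/5230 + 14391/50744 = -475551196011/132695560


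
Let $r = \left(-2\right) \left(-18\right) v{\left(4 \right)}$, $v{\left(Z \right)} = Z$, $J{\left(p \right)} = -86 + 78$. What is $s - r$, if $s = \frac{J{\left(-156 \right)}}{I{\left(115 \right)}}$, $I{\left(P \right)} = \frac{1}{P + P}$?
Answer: $-1984$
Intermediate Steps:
$J{\left(p \right)} = -8$
$I{\left(P \right)} = \frac{1}{2 P}$
$s = -1840$ ($s = - \frac{8}{\frac{1}{2} \cdot \frac{1}{115}} = - 8 \frac{1}{\frac{1}{230}} = \left(-8\right) 230 = -1840$)
$r = 144$ ($r = \left(-2\right) \left(-18\right) 4 = 36 \cdot 4 = 144$)
$s - r = -1840 - 144 = -1984$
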